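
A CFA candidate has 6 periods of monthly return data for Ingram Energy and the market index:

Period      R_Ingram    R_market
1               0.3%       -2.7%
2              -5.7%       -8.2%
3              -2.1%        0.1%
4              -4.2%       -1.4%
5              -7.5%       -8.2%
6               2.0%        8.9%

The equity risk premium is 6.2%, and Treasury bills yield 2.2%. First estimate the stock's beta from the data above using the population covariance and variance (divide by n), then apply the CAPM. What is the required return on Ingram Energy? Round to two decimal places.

5.22%

Mean R_i = (0.3 − 5.7 − 2.1 − 4.2 − 7.5 + 2.0) / 6 = -2.8667%
Mean R_m = (-2.7 − 8.2 + 0.1 − 1.4 − 8.2 + 8.9) / 6 = -1.9167%
Σ(R_i − R̄_i)(R_m − R̄_m) = 97.9333  ⇒  Cov = 97.9333 / 6 = 16.3222
Σ(R_m − R̄_m)² = 200.9083  ⇒  Var(R_m) = 200.9083 / 6 = 33.4847
β = Cov / Var(R_m) = 16.3222 / 33.4847 = 0.4875
E(R) = R_f + β × MRP = 2.2% + 0.4875 × 6.2% = 5.22%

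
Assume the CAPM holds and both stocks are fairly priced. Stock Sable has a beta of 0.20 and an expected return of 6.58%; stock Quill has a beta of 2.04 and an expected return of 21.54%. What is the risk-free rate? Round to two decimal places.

4.95%

Both satisfy E(R) = R_f + β·MRP, so the slope of the SML is
MRP = (21.54% − 6.58%) / (2.04 − 0.20) = 14.96% / 1.84 = 8.1304%
R_f = E(R_Sable) − β_Sable·MRP = 6.58% − 0.20 × 8.1304% = 4.9539%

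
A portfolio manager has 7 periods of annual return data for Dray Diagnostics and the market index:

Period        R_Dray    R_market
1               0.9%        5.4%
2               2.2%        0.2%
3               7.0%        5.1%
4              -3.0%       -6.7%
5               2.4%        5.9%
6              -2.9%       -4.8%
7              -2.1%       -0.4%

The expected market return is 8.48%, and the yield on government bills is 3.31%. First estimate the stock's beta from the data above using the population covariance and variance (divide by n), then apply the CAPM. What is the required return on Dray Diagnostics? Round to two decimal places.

Mean R_i = (0.9 + 2.2 + 7.0 − 3.0 + 2.4 − 2.9 − 2.1) / 7 = 0.6429%
Mean R_m = (5.4 + 0.2 + 5.1 − 6.7 + 5.9 − 4.8 − 0.4) / 7 = 0.6714%
Σ(R_i − R̄_i)(R_m − R̄_m) = 86.9986  ⇒  Cov = 86.9986 / 7 = 12.4284
Σ(R_m − R̄_m)² = 154.9543  ⇒  Var(R_m) = 154.9543 / 7 = 22.1363
β = Cov / Var(R_m) = 12.4284 / 22.1363 = 0.5614
MRP = 8.48% − 3.31% = 5.17%
E(R) = R_f + β × MRP = 3.31% + 0.5614 × 5.17% = 6.21%

6.21%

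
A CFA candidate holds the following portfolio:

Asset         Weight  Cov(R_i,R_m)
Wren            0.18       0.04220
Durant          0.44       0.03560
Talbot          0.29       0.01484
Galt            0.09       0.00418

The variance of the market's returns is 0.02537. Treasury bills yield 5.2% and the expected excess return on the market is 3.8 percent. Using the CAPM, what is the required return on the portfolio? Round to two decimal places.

β_Wren = 0.04220 / 0.02537 = 1.6634
β_Durant = 0.03560 / 0.02537 = 1.4032
β_Talbot = 0.01484 / 0.02537 = 0.5849
β_Galt = 0.00418 / 0.02537 = 0.1648
β_P = Σ w_i β_i = 0.18×1.6634 + 0.44×1.4032 + 0.29×0.5849 + 0.09×0.1648 = 1.1013
E(R_P) = R_f + β_P × MRP = 5.2% + 1.1013 × 3.8% = 9.38%

9.38%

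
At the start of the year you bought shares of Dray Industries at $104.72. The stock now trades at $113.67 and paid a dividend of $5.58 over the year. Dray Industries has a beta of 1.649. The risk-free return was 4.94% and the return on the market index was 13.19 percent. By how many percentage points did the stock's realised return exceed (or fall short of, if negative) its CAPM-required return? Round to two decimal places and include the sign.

Realised HPR = (P1 + D1 − P0) / P0 = (113.67 + 5.58 − 104.72) / 104.72 = 14.53 / 104.72 = 13.8751%
MRP = 13.19% − 4.94% = 8.25%
CAPM required = R_f + β·MRP = 4.94% + 1.649 × 8.25% = 18.54425%
α = realised − required = 13.8751% − 18.54425% = -4.67%

-4.67%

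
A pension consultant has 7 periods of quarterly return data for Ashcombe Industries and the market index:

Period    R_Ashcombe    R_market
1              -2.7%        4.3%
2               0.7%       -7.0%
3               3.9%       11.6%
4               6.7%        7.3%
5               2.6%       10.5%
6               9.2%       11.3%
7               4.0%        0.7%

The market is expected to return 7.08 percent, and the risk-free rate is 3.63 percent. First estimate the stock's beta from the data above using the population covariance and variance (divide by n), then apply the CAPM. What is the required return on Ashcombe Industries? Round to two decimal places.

Mean R_i = (-2.7 + 0.7 + 3.9 + 6.7 + 2.6 + 9.2 + 4.0) / 7 = 3.4857%
Mean R_m = (4.3 − 7.0 + 11.6 + 7.3 + 10.5 + 11.3 + 0.7) / 7 = 5.5286%
Σ(R_i − R̄_i)(R_m − R̄_m) = 76.8029  ⇒  Cov = 76.8029 / 7 = 10.9718
Σ(R_m − R̄_m)² = 279.8143  ⇒  Var(R_m) = 279.8143 / 7 = 39.9735
β = Cov / Var(R_m) = 10.9718 / 39.9735 = 0.2745
MRP = 7.08% − 3.63% = 3.45%
E(R) = R_f + β × MRP = 3.63% + 0.2745 × 3.45% = 4.58%

4.58%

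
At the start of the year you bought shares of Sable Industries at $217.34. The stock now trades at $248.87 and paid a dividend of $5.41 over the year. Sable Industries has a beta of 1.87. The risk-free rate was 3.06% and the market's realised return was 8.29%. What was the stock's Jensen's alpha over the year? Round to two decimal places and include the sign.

Realised HPR = (P1 + D1 − P0) / P0 = (248.87 + 5.41 − 217.34) / 217.34 = 36.94 / 217.34 = 16.9964%
MRP = 8.29% − 3.06% = 5.23%
CAPM required = R_f + β·MRP = 3.06% + 1.87 × 5.23% = 12.8401%
α = realised − required = 16.9964% − 12.8401% = +4.16%

+4.16%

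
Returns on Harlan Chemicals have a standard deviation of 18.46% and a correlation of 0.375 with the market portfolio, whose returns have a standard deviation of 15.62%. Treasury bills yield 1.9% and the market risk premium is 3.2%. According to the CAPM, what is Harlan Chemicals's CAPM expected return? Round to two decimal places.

3.32%

β = ρ × σ_i / σ_m = 0.375 × 18.46% / 15.62% = 0.4432
E(R) = 1.9% + 0.4432 × 3.2% = 3.32%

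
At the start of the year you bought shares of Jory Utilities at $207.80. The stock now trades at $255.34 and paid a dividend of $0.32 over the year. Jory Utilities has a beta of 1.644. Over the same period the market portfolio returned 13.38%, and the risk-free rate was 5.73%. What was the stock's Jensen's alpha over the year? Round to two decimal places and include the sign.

Realised HPR = (P1 + D1 − P0) / P0 = (255.34 + 0.32 − 207.80) / 207.80 = 47.86 / 207.80 = 23.0318%
MRP = 13.38% − 5.73% = 7.65%
CAPM required = R_f + β·MRP = 5.73% + 1.644 × 7.65% = 18.30660%
α = realised − required = 23.0318% − 18.30660% = +4.73%

+4.73%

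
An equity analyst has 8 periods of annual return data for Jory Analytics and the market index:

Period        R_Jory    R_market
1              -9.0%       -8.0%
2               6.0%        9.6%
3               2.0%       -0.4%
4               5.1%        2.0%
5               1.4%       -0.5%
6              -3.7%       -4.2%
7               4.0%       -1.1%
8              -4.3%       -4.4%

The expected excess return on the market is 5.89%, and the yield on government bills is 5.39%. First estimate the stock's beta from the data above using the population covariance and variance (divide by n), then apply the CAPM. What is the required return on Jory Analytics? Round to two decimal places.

10.58%

Mean R_i = (-9.0 + 6.0 + 2.0 + 5.1 + 1.4 − 3.7 + 4.0 − 4.3) / 8 = 0.1875%
Mean R_m = (-8.0 + 9.6 − 0.4 + 2.0 − 0.5 − 4.2 − 1.1 − 4.4) / 8 = -0.8750%
Σ(R_i − R̄_i)(R_m − R̄_m) = 169.6725  ⇒  Cov = 169.6725 / 8 = 21.2091
Σ(R_m − R̄_m)² = 192.6550  ⇒  Var(R_m) = 192.6550 / 8 = 24.0819
β = Cov / Var(R_m) = 21.2091 / 24.0819 = 0.8807
E(R) = R_f + β × MRP = 5.39% + 0.8807 × 5.89% = 10.58%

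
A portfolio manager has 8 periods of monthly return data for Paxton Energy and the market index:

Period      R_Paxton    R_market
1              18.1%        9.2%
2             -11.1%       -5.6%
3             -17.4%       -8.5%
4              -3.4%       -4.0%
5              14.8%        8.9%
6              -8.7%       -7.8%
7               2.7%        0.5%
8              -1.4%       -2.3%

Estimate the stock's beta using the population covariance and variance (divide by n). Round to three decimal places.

Mean R_i = (18.1 − 11.1 − 17.4 − 3.4 + 14.8 − 8.7 + 2.7 − 1.4) / 8 = -0.8000%
Mean R_m = (9.2 − 5.6 − 8.5 − 4.0 + 8.9 − 7.8 + 0.5 − 2.3) / 8 = -1.2000%
Σ(R_i − R̄_i)(R_m − R̄_m) = 586.6500  ⇒  Cov = 586.6500 / 8 = 73.3313
Σ(R_m − R̄_m)² = 338.3200  ⇒  Var(R_m) = 338.3200 / 8 = 42.2900
β = Cov / Var(R_m) = 73.3313 / 42.2900 = 1.7340

1.734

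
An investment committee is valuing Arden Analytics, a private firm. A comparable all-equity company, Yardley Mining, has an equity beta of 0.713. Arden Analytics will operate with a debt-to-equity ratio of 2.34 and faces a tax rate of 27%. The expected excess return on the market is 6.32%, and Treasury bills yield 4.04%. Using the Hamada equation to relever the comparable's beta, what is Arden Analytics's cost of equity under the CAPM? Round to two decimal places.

16.24%

β_L = β_U × [1 + (1 − t)(D/E)] = 0.713 × [1 + (1 − 0.27) × 2.34]
    = 0.713 × [1 + 0.73 × 2.34] = 0.713 × 2.7082 = 1.9309
E(R) = R_f + β_L × MRP = 4.04% + 1.9309 × 6.32% = 16.24%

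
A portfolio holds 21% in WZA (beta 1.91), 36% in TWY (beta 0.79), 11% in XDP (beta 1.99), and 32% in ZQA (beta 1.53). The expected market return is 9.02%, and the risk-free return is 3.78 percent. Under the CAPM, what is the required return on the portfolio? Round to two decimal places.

11.08%

β_P = Σ w_i β_i = 0.21×1.91 + 0.36×0.79 + 0.11×1.99 + 0.32×1.53 = 1.3940
MRP = 9.02% − 3.78% = 5.24%
E(R_P) = R_f + β_P × MRP = 3.78% + 1.3940 × 5.24% = 11.08%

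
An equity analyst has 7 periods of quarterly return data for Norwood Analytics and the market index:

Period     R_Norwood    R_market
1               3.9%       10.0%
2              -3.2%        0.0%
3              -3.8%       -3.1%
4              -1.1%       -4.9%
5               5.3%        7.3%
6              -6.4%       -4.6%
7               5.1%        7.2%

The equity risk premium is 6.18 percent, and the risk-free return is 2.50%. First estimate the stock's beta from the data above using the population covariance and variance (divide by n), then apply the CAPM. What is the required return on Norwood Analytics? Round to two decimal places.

Mean R_i = (3.9 − 3.2 − 3.8 − 1.1 + 5.3 − 6.4 + 5.1) / 7 = -0.0286%
Mean R_m = (10.0 + 0.0 − 3.1 − 4.9 + 7.3 − 4.6 + 7.2) / 7 = 1.7000%
Σ(R_i − R̄_i)(R_m − R̄_m) = 161.3600  ⇒  Cov = 161.3600 / 7 = 23.0514
Σ(R_m − R̄_m)² = 239.6800  ⇒  Var(R_m) = 239.6800 / 7 = 34.2400
β = Cov / Var(R_m) = 23.0514 / 34.2400 = 0.6732
E(R) = R_f + β × MRP = 2.50% + 0.6732 × 6.18% = 6.66%

6.66%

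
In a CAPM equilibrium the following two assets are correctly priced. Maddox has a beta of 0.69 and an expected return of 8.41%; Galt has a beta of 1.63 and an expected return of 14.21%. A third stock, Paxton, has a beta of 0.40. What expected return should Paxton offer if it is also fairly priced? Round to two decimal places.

6.62%

MRP (SML slope) = (14.21% − 8.41%) / (1.63 − 0.69) = 5.80% / 0.94 = 6.1702%
R_f (intercept) = 8.41% − 0.69 × 6.1702% = 4.1526%
E(R_Paxton) = R_f + β × MRP = 4.1526% + 0.40 × 6.1702% = 6.62%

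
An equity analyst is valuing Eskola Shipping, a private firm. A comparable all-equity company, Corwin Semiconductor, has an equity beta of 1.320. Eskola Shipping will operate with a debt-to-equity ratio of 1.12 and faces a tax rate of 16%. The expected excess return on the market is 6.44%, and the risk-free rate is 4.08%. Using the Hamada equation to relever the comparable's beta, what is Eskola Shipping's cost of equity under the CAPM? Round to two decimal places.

20.58%

β_L = β_U × [1 + (1 − t)(D/E)] = 1.320 × [1 + (1 − 0.16) × 1.12]
    = 1.320 × [1 + 0.84 × 1.12] = 1.320 × 1.9408 = 2.5619
E(R) = R_f + β_L × MRP = 4.08% + 2.5619 × 6.44% = 20.58%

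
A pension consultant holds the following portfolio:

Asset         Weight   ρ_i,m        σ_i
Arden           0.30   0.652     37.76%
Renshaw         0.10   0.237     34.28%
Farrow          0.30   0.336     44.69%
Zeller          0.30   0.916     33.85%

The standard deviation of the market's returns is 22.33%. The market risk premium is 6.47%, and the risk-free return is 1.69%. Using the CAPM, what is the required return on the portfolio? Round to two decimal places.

β_Arden = 0.652 × 37.76% / 22.33% = 1.1025
β_Renshaw = 0.237 × 34.28% / 22.33% = 0.3638
β_Farrow = 0.336 × 44.69% / 22.33% = 0.6725
β_Zeller = 0.916 × 33.85% / 22.33% = 1.3886
β_P = Σ w_i β_i = 0.30×1.1025 + 0.10×0.3638 + 0.30×0.6725 + 0.30×1.3886 = 0.9855
E(R_P) = R_f + β_P × MRP = 1.69% + 0.9855 × 6.47% = 8.07%

8.07%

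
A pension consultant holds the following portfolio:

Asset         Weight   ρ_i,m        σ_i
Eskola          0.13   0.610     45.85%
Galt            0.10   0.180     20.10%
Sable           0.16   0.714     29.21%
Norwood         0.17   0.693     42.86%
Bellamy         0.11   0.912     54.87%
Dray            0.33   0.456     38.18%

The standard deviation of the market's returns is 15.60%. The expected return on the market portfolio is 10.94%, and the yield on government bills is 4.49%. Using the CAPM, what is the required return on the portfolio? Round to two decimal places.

14.26%

β_Eskola = 0.610 × 45.85% / 15.60% = 1.7929
β_Galt = 0.180 × 20.10% / 15.60% = 0.2319
β_Sable = 0.714 × 29.21% / 15.60% = 1.3369
β_Norwood = 0.693 × 42.86% / 15.60% = 1.9040
β_Bellamy = 0.912 × 54.87% / 15.60% = 3.2078
β_Dray = 0.456 × 38.18% / 15.60% = 1.1160
β_P = Σ w_i β_i = 0.13×1.7929 + 0.10×0.2319 + 0.16×1.3369 + 0.17×1.9040 + 0.11×3.2078 + 0.33×1.1160 = 1.5150
MRP = 10.94% − 4.49% = 6.45%
E(R_P) = R_f + β_P × MRP = 4.49% + 1.5150 × 6.45% = 14.26%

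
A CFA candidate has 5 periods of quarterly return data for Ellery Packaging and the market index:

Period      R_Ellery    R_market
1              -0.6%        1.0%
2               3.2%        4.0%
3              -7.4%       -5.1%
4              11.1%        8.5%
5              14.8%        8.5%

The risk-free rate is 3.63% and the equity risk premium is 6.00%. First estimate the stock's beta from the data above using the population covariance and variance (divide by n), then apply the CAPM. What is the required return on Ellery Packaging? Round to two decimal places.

12.78%

Mean R_i = (-0.6 + 3.2 − 7.4 + 11.1 + 14.8) / 5 = 4.2200%
Mean R_m = (1.0 + 4.0 − 5.1 + 8.5 + 8.5) / 5 = 3.3800%
Σ(R_i − R̄_i)(R_m − R̄_m) = 198.7720  ⇒  Cov = 198.7720 / 5 = 39.7544
Σ(R_m − R̄_m)² = 130.3880  ⇒  Var(R_m) = 130.3880 / 5 = 26.0776
β = Cov / Var(R_m) = 39.7544 / 26.0776 = 1.5245
E(R) = R_f + β × MRP = 3.63% + 1.5245 × 6.00% = 12.78%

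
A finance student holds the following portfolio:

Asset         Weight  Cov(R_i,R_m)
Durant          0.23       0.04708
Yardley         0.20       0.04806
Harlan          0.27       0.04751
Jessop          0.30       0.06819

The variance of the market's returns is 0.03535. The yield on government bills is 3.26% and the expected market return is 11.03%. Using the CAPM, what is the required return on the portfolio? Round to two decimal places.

15.07%

β_Durant = 0.04708 / 0.03535 = 1.3318
β_Yardley = 0.04806 / 0.03535 = 1.3595
β_Harlan = 0.04751 / 0.03535 = 1.3440
β_Jessop = 0.06819 / 0.03535 = 1.9290
β_P = Σ w_i β_i = 0.23×1.3318 + 0.20×1.3595 + 0.27×1.3440 + 0.30×1.9290 = 1.5198
MRP = 11.03% − 3.26% = 7.77%
E(R_P) = R_f + β_P × MRP = 3.26% + 1.5198 × 7.77% = 15.07%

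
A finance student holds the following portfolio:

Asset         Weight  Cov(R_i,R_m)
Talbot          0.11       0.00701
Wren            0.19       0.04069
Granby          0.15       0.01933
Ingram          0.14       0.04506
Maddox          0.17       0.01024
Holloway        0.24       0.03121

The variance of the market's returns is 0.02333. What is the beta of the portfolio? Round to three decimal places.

β_Talbot = 0.00701 / 0.02333 = 0.3005
β_Wren = 0.04069 / 0.02333 = 1.7441
β_Granby = 0.01933 / 0.02333 = 0.8285
β_Ingram = 0.04506 / 0.02333 = 1.9314
β_Maddox = 0.01024 / 0.02333 = 0.4389
β_Holloway = 0.03121 / 0.02333 = 1.3378
β_P = Σ w_i β_i = 0.11×0.3005 + 0.19×1.7441 + 0.15×0.8285 + 0.14×1.9314 + 0.17×0.4389 + 0.24×1.3378 = 1.1548

1.155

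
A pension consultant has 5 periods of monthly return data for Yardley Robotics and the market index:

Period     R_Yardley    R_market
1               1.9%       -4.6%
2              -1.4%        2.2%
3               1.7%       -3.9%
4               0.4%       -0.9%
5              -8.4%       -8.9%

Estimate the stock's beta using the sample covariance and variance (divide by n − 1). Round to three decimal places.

Mean R_i = (1.9 − 1.4 + 1.7 + 0.4 − 8.4) / 5 = -1.1600%
Mean R_m = (-4.6 + 2.2 − 3.9 − 0.9 − 8.9) / 5 = -3.2200%
Σ(R_i − R̄_i)(R_m − R̄_m) = 37.2740  ⇒  Cov = 37.2740 / 4 = 9.3185
Σ(R_m − R̄_m)² = 69.3880  ⇒  Var(R_m) = 69.3880 / 4 = 17.3470
β = Cov / Var(R_m) = 9.3185 / 17.3470 = 0.5372

0.537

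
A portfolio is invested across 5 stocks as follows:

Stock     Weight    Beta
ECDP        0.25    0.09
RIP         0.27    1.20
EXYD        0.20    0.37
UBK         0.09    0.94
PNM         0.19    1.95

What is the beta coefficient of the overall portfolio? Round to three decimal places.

0.876

β_P = Σ w_i β_i = 0.25×0.09 + 0.27×1.20 + 0.20×0.37 + 0.09×0.94 + 0.19×1.95 = 0.8756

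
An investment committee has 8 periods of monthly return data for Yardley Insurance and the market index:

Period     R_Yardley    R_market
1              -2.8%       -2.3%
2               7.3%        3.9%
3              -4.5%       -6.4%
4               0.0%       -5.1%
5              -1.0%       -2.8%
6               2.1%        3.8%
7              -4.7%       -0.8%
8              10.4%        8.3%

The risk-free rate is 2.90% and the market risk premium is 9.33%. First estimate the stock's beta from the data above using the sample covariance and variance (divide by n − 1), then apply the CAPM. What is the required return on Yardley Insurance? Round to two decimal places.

Mean R_i = (-2.8 + 7.3 − 4.5 + 0.0 − 1.0 + 2.1 − 4.7 + 10.4) / 8 = 0.8500%
Mean R_m = (-2.3 + 3.9 − 6.4 − 5.1 − 2.8 + 3.8 − 0.8 + 8.3) / 8 = -0.1750%
Σ(R_i − R̄_i)(R_m − R̄_m) = 165.7600  ⇒  Cov = 165.7600 / 7 = 23.6800
Σ(R_m − R̄_m)² = 179.0350  ⇒  Var(R_m) = 179.0350 / 7 = 25.5764
β = Cov / Var(R_m) = 23.6800 / 25.5764 = 0.9259
E(R) = R_f + β × MRP = 2.90% + 0.9259 × 9.33% = 11.54%

11.54%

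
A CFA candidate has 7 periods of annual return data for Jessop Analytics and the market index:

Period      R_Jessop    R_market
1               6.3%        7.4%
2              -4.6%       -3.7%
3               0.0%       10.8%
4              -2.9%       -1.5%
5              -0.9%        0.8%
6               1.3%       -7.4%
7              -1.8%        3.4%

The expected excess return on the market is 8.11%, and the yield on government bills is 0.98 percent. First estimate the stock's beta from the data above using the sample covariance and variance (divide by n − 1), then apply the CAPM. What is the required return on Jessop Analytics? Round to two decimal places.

2.84%

Mean R_i = (6.3 − 4.6 + 0.0 − 2.9 − 0.9 + 1.3 − 1.8) / 7 = -0.3714%
Mean R_m = (7.4 − 3.7 + 10.8 − 1.5 + 0.8 − 7.4 + 3.4) / 7 = 1.4000%
Σ(R_i − R̄_i)(R_m − R̄_m) = 55.1700  ⇒  Cov = 55.1700 / 6 = 9.1950
Σ(R_m − R̄_m)² = 240.5800  ⇒  Var(R_m) = 240.5800 / 6 = 40.0967
β = Cov / Var(R_m) = 9.1950 / 40.0967 = 0.2293
E(R) = R_f + β × MRP = 0.98% + 0.2293 × 8.11% = 2.84%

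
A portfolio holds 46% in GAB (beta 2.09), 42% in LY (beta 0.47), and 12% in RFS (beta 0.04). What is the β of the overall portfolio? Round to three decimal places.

1.164

β_P = Σ w_i β_i = 0.46×2.09 + 0.42×0.47 + 0.12×0.04 = 1.1636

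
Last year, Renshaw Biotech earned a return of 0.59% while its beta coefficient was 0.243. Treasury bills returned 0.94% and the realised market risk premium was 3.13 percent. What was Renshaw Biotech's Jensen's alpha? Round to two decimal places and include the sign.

-1.11%

CAPM benchmark = R_f + β(R_m − R_f) = 0.94% + 0.243 × 3.13% = 1.70059%
α = actual − benchmark = 0.59% − 1.70059% = -1.11%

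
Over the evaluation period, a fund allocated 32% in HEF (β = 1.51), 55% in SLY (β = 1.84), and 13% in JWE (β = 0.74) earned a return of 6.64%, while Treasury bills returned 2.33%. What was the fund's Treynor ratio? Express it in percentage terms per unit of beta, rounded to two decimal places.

2.71%

β_P = 0.32×1.51 + 0.55×1.84 + 0.13×0.74 = 1.5914
Treynor = (R_P − R_f) / β_P = (6.64% − 2.33%) / 1.5914 = 4.31% / 1.5914 = 2.71%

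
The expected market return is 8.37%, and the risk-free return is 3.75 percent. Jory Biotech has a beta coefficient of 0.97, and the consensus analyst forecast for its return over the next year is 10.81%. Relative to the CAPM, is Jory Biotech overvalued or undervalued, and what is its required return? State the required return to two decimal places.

Undervalued; required return 8.23%

MRP = 8.37% − 3.75% = 4.62%
Required return = R_f + β·MRP = 3.75% + 0.97 × 4.62% = 8.23%
Forecast 10.81% > required 8.23% → the stock plots above the SML → undervalued.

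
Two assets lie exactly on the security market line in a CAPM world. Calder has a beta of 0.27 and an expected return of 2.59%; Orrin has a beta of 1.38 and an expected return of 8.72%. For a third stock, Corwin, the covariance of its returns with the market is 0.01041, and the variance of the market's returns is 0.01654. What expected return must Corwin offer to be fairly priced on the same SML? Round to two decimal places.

MRP = (8.72% − 2.59%) / (1.38 − 0.27) = 5.5225%
R_f = 2.59% − 0.27 × 5.5225% = 1.0989%
β_Corwin = Cov / Var(R_m) = 0.01041 / 0.01654 = 0.6294
E(R_Corwin) = R_f + β × MRP = 1.0989% + 0.6294 × 5.5225% = 4.57%

4.57%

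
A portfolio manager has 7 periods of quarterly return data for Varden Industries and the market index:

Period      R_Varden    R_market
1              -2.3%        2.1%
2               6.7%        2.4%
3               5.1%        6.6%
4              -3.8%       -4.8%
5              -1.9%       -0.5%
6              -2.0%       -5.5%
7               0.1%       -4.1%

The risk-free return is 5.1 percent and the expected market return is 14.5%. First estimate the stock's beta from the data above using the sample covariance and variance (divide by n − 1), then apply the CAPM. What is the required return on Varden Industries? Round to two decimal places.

Mean R_i = (-2.3 + 6.7 + 5.1 − 3.8 − 1.9 − 2.0 + 0.1) / 7 = 0.2714%
Mean R_m = (2.1 + 2.4 + 6.6 − 4.8 − 0.5 − 5.5 − 4.1) / 7 = -0.5429%
Σ(R_i − R̄_i)(R_m − R̄_m) = 75.7214  ⇒  Cov = 75.7214 / 6 = 12.6202
Σ(R_m − R̄_m)² = 122.0171  ⇒  Var(R_m) = 122.0171 / 6 = 20.3362
β = Cov / Var(R_m) = 12.6202 / 20.3362 = 0.6206
MRP = 14.5% − 5.1% = 9.40%
E(R) = R_f + β × MRP = 5.1% + 0.6206 × 9.4% = 10.93%

10.93%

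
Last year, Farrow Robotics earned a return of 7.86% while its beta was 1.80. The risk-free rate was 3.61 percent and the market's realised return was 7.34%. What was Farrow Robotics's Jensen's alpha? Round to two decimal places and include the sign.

Market excess return = 7.34% − 3.61% = 3.73%
CAPM benchmark = R_f + β(R_m − R_f) = 3.61% + 1.80 × 3.73% = 10.3240%
α = actual − benchmark = 7.86% − 10.3240% = -2.46%

-2.46%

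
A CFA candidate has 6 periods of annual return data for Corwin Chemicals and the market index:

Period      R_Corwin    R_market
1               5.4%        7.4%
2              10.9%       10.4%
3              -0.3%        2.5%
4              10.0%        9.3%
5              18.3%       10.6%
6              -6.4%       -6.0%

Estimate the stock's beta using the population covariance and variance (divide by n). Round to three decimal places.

1.253

Mean R_i = (5.4 + 10.9 − 0.3 + 10.0 + 18.3 − 6.4) / 6 = 6.3167%
Mean R_m = (7.4 + 10.4 + 2.5 + 9.3 + 10.6 − 6.0) / 6 = 5.7000%
Σ(R_i − R̄_i)(R_m − R̄_m) = 261.9200  ⇒  Cov = 261.9200 / 6 = 43.6533
Σ(R_m − R̄_m)² = 209.0800  ⇒  Var(R_m) = 209.0800 / 6 = 34.8467
β = Cov / Var(R_m) = 43.6533 / 34.8467 = 1.2527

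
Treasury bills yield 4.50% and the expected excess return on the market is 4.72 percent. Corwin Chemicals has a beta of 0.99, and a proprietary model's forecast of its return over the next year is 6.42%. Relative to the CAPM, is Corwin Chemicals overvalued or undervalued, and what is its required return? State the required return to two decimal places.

Overvalued; required return 9.17%

Required return = R_f + β·MRP = 4.50% + 0.99 × 4.72% = 9.17%
Forecast 6.42% < required 9.17% → the stock plots below the SML → overvalued.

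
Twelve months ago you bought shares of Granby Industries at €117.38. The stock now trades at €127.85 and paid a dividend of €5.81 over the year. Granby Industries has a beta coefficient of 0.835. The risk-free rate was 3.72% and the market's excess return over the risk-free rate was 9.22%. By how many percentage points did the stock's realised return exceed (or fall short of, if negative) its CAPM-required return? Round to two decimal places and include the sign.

Realised HPR = (P1 + D1 − P0) / P0 = (127.85 + 5.81 − 117.38) / 117.38 = 16.28 / 117.38 = 13.8695%
CAPM required = R_f + β·MRP = 3.72% + 0.835 × 9.22% = 11.41870%
α = realised − required = 13.8695% − 11.41870% = +2.45%

+2.45%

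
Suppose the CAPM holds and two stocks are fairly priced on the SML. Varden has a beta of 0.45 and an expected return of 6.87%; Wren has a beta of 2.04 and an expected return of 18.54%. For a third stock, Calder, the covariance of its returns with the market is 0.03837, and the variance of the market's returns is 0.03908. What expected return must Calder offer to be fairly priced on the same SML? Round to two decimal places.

10.77%

MRP = (18.54% − 6.87%) / (2.04 − 0.45) = 7.3396%
R_f = 6.87% − 0.45 × 7.3396% = 3.5672%
β_Calder = Cov / Var(R_m) = 0.03837 / 0.03908 = 0.9818
E(R_Calder) = R_f + β × MRP = 3.5672% + 0.9818 × 7.3396% = 10.77%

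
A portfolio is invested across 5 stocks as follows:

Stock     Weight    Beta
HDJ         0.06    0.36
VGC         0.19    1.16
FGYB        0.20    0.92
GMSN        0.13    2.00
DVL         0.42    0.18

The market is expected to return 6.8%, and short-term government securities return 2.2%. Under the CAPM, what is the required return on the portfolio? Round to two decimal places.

β_P = Σ w_i β_i = 0.06×0.36 + 0.19×1.16 + 0.20×0.92 + 0.13×2.00 + 0.42×0.18 = 0.7616
MRP = 6.8% − 2.2% = 4.60%
E(R_P) = R_f + β_P × MRP = 2.2% + 0.7616 × 4.6% = 5.70%

5.70%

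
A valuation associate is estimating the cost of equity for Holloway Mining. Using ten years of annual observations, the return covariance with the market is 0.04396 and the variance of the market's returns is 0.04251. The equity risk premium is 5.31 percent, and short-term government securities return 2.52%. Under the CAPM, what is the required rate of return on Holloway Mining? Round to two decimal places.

8.01%

β = Cov(R_i, R_m) / Var(R_m) = 0.04396 / 0.04251 = 1.0341
E(R) = R_f + β × MRP = 2.52% + 1.0341 × 5.31% = 8.01%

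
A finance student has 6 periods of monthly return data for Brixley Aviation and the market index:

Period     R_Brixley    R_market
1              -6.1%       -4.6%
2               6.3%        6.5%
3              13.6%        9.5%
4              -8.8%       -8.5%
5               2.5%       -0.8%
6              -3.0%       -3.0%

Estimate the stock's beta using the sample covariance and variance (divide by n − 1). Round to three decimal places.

1.192

Mean R_i = (-6.1 + 6.3 + 13.6 − 8.8 + 2.5 − 3.0) / 6 = 0.7500%
Mean R_m = (-4.6 + 6.5 + 9.5 − 8.5 − 0.8 − 3.0) / 6 = -0.1500%
Σ(R_i − R̄_i)(R_m − R̄_m) = 280.6850  ⇒  Cov = 280.6850 / 5 = 56.1370
Σ(R_m − R̄_m)² = 235.4150  ⇒  Var(R_m) = 235.4150 / 5 = 47.0830
β = Cov / Var(R_m) = 56.1370 / 47.0830 = 1.1923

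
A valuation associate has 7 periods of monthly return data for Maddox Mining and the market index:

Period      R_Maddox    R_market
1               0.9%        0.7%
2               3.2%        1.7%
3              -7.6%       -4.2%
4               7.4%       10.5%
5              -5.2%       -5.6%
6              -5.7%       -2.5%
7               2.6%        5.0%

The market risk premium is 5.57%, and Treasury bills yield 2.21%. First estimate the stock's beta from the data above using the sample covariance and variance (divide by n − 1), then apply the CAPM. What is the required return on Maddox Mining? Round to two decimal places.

7.37%

Mean R_i = (0.9 + 3.2 − 7.6 + 7.4 − 5.2 − 5.7 + 2.6) / 7 = -0.6286%
Mean R_m = (0.7 + 1.7 − 4.2 + 10.5 − 5.6 − 2.5 + 5.0) / 7 = 0.8000%
Σ(R_i − R̄_i)(R_m − R̄_m) = 175.5800  ⇒  Cov = 175.5800 / 6 = 29.2633
Σ(R_m − R̄_m)² = 189.4000  ⇒  Var(R_m) = 189.4000 / 6 = 31.5667
β = Cov / Var(R_m) = 29.2633 / 31.5667 = 0.9270
E(R) = R_f + β × MRP = 2.21% + 0.9270 × 5.57% = 7.37%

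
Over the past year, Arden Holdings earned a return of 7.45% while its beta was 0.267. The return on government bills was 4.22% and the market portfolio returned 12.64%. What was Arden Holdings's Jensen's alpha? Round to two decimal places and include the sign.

Market excess return = 12.64% − 4.22% = 8.42%
CAPM benchmark = R_f + β(R_m − R_f) = 4.22% + 0.267 × 8.42% = 6.46814%
α = actual − benchmark = 7.45% − 6.46814% = +0.98%

+0.98%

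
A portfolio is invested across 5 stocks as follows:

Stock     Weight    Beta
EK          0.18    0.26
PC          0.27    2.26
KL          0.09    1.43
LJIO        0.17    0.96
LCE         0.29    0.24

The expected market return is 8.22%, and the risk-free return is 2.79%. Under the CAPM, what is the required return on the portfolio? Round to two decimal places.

β_P = Σ w_i β_i = 0.18×0.26 + 0.27×2.26 + 0.09×1.43 + 0.17×0.96 + 0.29×0.24 = 1.0185
MRP = 8.22% − 2.79% = 5.43%
E(R_P) = R_f + β_P × MRP = 2.79% + 1.0185 × 5.43% = 8.32%

8.32%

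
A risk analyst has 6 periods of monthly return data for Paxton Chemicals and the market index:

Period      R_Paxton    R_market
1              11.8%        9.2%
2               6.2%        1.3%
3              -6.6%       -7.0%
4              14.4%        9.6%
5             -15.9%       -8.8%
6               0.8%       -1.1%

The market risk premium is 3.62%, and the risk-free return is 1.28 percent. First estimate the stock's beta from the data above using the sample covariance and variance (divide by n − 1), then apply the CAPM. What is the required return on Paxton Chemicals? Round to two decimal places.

6.45%

Mean R_i = (11.8 + 6.2 − 6.6 + 14.4 − 15.9 + 0.8) / 6 = 1.7833%
Mean R_m = (9.2 + 1.3 − 7.0 + 9.6 − 8.8 − 1.1) / 6 = 0.5333%
Σ(R_i − R̄_i)(R_m − R̄_m) = 434.3933  ⇒  Cov = 434.3933 / 5 = 86.8787
Σ(R_m − R̄_m)² = 304.4333  ⇒  Var(R_m) = 304.4333 / 5 = 60.8867
β = Cov / Var(R_m) = 86.8787 / 60.8867 = 1.4269
E(R) = R_f + β × MRP = 1.28% + 1.4269 × 3.62% = 6.45%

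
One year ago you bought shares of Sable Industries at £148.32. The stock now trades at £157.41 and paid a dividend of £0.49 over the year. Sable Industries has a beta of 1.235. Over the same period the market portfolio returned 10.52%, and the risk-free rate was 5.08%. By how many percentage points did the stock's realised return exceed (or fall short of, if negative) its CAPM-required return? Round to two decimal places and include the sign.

Realised HPR = (P1 + D1 − P0) / P0 = (157.41 + 0.49 − 148.32) / 148.32 = 9.58 / 148.32 = 6.4590%
MRP = 10.52% − 5.08% = 5.44%
CAPM required = R_f + β·MRP = 5.08% + 1.235 × 5.44% = 11.79840%
α = realised − required = 6.4590% − 11.79840% = -5.34%

-5.34%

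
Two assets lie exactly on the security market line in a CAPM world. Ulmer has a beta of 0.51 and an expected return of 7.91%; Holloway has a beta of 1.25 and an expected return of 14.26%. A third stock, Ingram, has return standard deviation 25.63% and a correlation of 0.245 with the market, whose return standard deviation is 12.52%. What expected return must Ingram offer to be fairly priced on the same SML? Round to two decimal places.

7.84%

MRP = (14.26% − 7.91%) / (1.25 − 0.51) = 8.5811%
R_f = 7.91% − 0.51 × 8.5811% = 3.5336%
β_Ingram = ρ·σ_i/σ_m = 0.245 × 25.63 / 12.52 = 0.5015
E(R_Ingram) = R_f + β × MRP = 3.5336% + 0.5015 × 8.5811% = 7.84%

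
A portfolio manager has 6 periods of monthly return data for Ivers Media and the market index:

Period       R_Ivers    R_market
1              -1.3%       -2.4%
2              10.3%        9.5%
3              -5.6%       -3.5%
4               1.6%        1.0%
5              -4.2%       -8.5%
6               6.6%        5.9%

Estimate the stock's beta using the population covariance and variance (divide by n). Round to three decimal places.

Mean R_i = (-1.3 + 10.3 − 5.6 + 1.6 − 4.2 + 6.6) / 6 = 1.2333%
Mean R_m = (-2.4 + 9.5 − 3.5 + 1.0 − 8.5 + 5.9) / 6 = 0.3333%
Σ(R_i − R̄_i)(R_m − R̄_m) = 194.3433  ⇒  Cov = 194.3433 / 6 = 32.3906
Σ(R_m − R̄_m)² = 215.6533  ⇒  Var(R_m) = 215.6533 / 6 = 35.9422
β = Cov / Var(R_m) = 32.3906 / 35.9422 = 0.9012

0.901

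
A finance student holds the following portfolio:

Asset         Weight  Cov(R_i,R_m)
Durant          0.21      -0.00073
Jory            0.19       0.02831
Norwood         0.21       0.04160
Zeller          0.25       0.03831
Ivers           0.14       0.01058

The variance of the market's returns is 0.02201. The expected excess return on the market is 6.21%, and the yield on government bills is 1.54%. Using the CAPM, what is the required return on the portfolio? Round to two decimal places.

8.60%

β_Durant = -0.00073 / 0.02201 = -0.0332
β_Jory = 0.02831 / 0.02201 = 1.2862
β_Norwood = 0.04160 / 0.02201 = 1.8900
β_Zeller = 0.03831 / 0.02201 = 1.7406
β_Ivers = 0.01058 / 0.02201 = 0.4807
β_P = Σ w_i β_i = 0.21×-0.0332 + 0.19×1.2862 + 0.21×1.8900 + 0.25×1.7406 + 0.14×0.4807 = 1.1368
E(R_P) = R_f + β_P × MRP = 1.54% + 1.1368 × 6.21% = 8.60%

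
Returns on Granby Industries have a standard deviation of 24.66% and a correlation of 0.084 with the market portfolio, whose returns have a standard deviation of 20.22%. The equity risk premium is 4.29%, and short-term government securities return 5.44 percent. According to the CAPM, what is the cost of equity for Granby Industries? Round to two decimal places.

5.88%

β = ρ × σ_i / σ_m = 0.084 × 24.66% / 20.22% = 0.1024
E(R) = 5.44% + 0.1024 × 4.29% = 5.88%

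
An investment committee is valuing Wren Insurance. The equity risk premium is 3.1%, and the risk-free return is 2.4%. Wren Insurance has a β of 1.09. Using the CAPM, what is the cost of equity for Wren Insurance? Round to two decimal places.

5.78%

E(R) = R_f + β × MRP = 2.4% + 1.09 × 3.1% = 5.78%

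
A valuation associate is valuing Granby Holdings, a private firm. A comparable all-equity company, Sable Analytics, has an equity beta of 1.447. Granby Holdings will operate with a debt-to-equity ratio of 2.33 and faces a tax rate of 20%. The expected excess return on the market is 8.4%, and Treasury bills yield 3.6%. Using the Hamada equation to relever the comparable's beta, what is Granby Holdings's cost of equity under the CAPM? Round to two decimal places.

38.41%

β_L = β_U × [1 + (1 − t)(D/E)] = 1.447 × [1 + (1 − 0.20) × 2.33]
    = 1.447 × [1 + 0.80 × 2.33] = 1.447 × 2.8640 = 4.1442
E(R) = R_f + β_L × MRP = 3.6% + 4.1442 × 8.4% = 38.41%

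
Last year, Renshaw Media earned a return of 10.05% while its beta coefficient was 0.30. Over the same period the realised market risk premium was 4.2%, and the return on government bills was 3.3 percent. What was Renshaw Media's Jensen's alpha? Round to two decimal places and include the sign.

+5.49%

CAPM benchmark = R_f + β(R_m − R_f) = 3.3% + 0.30 × 4.2% = 4.5600%
α = actual − benchmark = 10.05% − 4.5600% = +5.49%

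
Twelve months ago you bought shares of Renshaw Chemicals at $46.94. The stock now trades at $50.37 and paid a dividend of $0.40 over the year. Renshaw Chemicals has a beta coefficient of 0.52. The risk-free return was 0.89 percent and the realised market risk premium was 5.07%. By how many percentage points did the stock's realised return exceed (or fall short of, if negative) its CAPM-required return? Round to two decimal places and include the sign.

+4.63%

Realised HPR = (P1 + D1 − P0) / P0 = (50.37 + 0.40 − 46.94) / 46.94 = 3.83 / 46.94 = 8.1594%
CAPM required = R_f + β·MRP = 0.89% + 0.52 × 5.07% = 3.5264%
α = realised − required = 8.1594% − 3.5264% = +4.63%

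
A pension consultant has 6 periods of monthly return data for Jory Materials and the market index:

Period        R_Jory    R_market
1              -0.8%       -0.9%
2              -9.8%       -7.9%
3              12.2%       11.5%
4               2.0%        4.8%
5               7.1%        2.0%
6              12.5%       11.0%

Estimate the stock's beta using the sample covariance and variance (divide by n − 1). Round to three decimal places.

1.099

Mean R_i = (-0.8 − 9.8 + 12.2 + 2.0 + 7.1 + 12.5) / 6 = 3.8667%
Mean R_m = (-0.9 − 7.9 + 11.5 + 4.8 + 2.0 + 11.0) / 6 = 3.4167%
Σ(R_i − R̄_i)(R_m − R̄_m) = 300.4733  ⇒  Cov = 300.4733 / 5 = 60.0947
Σ(R_m − R̄_m)² = 273.4683  ⇒  Var(R_m) = 273.4683 / 5 = 54.6937
β = Cov / Var(R_m) = 60.0947 / 54.6937 = 1.0987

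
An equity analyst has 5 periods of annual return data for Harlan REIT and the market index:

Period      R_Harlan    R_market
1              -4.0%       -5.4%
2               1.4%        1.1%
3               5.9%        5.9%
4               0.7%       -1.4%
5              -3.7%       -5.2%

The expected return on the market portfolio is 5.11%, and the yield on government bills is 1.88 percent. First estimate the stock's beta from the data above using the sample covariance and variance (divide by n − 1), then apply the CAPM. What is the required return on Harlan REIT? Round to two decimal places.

Mean R_i = (-4.0 + 1.4 + 5.9 + 0.7 − 3.7) / 5 = 0.0600%
Mean R_m = (-5.4 + 1.1 + 5.9 − 1.4 − 5.2) / 5 = -1.0000%
Σ(R_i − R̄_i)(R_m − R̄_m) = 76.5100  ⇒  Cov = 76.5100 / 4 = 19.1275
Σ(R_m − R̄_m)² = 89.1800  ⇒  Var(R_m) = 89.1800 / 4 = 22.2950
β = Cov / Var(R_m) = 19.1275 / 22.2950 = 0.8579
MRP = 5.11% − 1.88% = 3.23%
E(R) = R_f + β × MRP = 1.88% + 0.8579 × 3.23% = 4.65%

4.65%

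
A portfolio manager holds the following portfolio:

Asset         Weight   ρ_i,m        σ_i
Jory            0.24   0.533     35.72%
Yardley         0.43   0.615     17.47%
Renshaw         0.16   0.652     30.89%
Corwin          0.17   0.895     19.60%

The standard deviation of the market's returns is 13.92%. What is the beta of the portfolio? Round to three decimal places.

1.106

β_Jory = 0.533 × 35.72% / 13.92% = 1.3677
β_Yardley = 0.615 × 17.47% / 13.92% = 0.7718
β_Renshaw = 0.652 × 30.89% / 13.92% = 1.4469
β_Corwin = 0.895 × 19.60% / 13.92% = 1.2602
β_P = Σ w_i β_i = 0.24×1.3677 + 0.43×0.7718 + 0.16×1.4469 + 0.17×1.2602 = 1.1059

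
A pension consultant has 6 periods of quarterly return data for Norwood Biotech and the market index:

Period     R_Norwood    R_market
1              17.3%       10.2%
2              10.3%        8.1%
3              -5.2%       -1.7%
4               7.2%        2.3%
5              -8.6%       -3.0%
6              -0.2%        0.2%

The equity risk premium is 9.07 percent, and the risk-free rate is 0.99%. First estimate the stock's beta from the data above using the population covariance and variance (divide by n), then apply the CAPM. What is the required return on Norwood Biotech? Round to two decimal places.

17.10%

Mean R_i = (17.3 + 10.3 − 5.2 + 7.2 − 8.6 − 0.2) / 6 = 3.4667%
Mean R_m = (10.2 + 8.1 − 1.7 + 2.3 − 3.0 + 0.2) / 6 = 2.6833%
Σ(R_i − R̄_i)(R_m − R̄_m) = 255.2367  ⇒  Cov = 255.2367 / 6 = 42.5395
Σ(R_m − R̄_m)² = 143.6683  ⇒  Var(R_m) = 143.6683 / 6 = 23.9447
β = Cov / Var(R_m) = 42.5395 / 23.9447 = 1.7766
E(R) = R_f + β × MRP = 0.99% + 1.7766 × 9.07% = 17.10%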